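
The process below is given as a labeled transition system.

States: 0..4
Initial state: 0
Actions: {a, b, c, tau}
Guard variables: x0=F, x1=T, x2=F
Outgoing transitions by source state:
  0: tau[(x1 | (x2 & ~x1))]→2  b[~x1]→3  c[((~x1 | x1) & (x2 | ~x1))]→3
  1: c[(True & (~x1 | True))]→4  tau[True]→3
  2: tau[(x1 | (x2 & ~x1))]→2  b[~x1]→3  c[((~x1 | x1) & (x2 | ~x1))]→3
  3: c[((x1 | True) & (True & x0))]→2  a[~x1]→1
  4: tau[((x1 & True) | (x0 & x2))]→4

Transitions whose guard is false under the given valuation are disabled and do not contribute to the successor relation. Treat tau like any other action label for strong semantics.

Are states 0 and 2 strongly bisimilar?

Answer: BISIMILAR

Trace:
Refine partition for ~:
  P[0] = {{0,1,2,3,4}}
  P[1] = {{0,2,4},{1},{3}}
3 equivalence class(es) (converged in 2)
class of 0: {0,2,4}; class of 2: {0,2,4}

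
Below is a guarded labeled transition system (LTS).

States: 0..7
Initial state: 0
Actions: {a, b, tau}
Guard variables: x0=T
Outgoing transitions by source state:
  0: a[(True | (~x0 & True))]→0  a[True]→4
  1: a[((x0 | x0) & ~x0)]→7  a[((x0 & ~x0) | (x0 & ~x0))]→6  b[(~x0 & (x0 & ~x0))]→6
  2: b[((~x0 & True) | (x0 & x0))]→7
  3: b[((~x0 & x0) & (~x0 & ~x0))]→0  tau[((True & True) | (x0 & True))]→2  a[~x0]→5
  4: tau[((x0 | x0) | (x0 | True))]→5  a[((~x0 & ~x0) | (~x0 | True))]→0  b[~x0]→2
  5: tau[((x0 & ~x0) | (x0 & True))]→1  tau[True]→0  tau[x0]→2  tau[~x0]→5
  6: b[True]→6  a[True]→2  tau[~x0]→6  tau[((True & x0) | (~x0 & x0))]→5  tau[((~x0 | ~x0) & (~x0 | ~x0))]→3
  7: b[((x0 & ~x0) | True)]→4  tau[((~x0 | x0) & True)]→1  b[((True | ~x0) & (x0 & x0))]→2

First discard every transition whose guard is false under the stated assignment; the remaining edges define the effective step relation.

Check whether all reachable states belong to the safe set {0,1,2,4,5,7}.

Allowed set {0,1,2,4,5,7}
R = {0,1,2,4,5,7}
  0: ok
  1: ok
  2: ok
  4: ok
  5: ok
  7: ok

Answer: INVARIANT HOLDS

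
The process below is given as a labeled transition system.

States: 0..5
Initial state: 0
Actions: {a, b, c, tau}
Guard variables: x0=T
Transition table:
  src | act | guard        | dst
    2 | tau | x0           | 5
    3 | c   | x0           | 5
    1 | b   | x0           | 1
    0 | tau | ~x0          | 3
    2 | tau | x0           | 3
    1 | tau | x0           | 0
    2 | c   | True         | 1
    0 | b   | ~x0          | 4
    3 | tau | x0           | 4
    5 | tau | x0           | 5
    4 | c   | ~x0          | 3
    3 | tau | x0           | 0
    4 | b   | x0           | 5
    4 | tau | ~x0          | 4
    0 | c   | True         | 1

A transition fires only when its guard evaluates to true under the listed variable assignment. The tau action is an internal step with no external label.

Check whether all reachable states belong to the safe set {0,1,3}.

Inv-set: {0,1,3}
Reachable = {0,1}
  0: safe
  1: safe

Answer: INVARIANT HOLDS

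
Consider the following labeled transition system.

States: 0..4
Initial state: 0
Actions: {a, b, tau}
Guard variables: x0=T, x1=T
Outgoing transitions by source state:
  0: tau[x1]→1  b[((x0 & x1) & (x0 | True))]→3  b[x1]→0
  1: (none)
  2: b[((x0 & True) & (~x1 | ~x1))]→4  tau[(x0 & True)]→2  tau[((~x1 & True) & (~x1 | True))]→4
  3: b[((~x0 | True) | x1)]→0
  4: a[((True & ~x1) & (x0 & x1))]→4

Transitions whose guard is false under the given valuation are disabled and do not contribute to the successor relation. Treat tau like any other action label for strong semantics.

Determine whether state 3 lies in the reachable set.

After dropping false guards: 5 live edges.
L0 = {0}
L1 = {1,3}  now seen {0,1,3}
Reachable = {0,1,3}
witness 3: b

Answer: REACHABLE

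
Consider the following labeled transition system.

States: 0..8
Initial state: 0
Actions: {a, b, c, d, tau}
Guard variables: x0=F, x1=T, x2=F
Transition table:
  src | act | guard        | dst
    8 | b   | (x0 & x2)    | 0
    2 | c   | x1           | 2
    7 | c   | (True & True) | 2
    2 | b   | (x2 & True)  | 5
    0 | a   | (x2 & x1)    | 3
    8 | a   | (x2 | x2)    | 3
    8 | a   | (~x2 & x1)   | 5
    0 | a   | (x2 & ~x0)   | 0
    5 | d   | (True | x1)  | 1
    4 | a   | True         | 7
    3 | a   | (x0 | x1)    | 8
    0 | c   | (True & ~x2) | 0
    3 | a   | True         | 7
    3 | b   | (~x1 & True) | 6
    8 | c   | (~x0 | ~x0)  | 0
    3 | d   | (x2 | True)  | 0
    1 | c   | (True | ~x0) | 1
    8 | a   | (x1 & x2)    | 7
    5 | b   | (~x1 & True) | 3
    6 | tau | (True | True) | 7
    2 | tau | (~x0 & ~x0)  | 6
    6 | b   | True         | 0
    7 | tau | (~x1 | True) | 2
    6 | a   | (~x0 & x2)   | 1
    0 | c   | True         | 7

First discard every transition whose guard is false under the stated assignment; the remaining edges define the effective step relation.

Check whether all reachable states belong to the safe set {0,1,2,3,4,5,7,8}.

Answer: INVARIANT VIOLATED at state 6

Working:
Inv-set: {0,1,2,3,4,5,7,8}
Reachable = {0,2,6,7}
  0: safe
  2: safe
  6: outside
  7: safe
witness against invariant: c·c·tau → 6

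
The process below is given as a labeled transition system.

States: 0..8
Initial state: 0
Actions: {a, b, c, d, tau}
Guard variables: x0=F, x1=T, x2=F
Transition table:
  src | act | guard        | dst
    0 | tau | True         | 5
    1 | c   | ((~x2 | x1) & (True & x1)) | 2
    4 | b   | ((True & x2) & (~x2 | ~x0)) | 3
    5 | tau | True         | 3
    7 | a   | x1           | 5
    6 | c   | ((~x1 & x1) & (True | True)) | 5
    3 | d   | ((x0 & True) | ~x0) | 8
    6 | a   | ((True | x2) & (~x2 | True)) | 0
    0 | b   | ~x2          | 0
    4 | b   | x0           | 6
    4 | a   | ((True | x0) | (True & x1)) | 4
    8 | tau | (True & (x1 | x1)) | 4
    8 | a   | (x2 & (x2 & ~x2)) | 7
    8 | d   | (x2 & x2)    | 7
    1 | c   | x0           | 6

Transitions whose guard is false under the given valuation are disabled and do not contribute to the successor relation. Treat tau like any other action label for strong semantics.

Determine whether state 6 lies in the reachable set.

After dropping false guards: 9 live edges.
Layer 0: {0}
Layer 1: {5}  total {0,5}
Layer 2: {3}  total {0,3,5}
Layer 3: {8}  total {0,3,5,8}
Layer 4: {4}  total {0,3,4,5,8}
Reach set: {0,3,4,5,8}

Answer: UNREACHABLE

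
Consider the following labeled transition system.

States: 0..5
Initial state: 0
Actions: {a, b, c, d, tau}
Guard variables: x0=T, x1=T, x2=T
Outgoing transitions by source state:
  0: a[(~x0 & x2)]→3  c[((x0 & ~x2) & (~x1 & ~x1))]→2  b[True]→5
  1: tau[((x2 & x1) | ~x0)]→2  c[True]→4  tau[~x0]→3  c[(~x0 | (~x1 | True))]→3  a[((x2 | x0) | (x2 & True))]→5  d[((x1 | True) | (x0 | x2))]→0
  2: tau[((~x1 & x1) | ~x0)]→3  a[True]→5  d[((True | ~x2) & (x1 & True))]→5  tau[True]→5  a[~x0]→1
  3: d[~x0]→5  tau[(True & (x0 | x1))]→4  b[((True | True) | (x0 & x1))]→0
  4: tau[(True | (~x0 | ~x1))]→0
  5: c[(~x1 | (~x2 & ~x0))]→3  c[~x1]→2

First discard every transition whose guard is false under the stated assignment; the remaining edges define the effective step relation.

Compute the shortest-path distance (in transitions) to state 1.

BFS to 1:
  depth 0: {0}
  depth 1: {5}
1 never appears.

Answer: UNREACHABLE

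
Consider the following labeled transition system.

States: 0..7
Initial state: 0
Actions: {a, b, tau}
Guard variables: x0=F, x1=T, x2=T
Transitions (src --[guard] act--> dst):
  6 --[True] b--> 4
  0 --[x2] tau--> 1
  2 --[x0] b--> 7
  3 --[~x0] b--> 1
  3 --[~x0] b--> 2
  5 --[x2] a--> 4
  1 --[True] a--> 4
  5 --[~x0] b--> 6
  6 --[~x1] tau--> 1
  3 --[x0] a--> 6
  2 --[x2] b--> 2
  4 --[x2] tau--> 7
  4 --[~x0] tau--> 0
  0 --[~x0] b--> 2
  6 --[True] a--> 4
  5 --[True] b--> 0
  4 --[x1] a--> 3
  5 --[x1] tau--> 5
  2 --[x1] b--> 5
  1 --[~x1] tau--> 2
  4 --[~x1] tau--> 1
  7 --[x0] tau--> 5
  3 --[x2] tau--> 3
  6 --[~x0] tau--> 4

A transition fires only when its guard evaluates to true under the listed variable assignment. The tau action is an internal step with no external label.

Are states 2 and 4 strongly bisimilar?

Answer: NOT BISIMILAR

Trace:
Refine partition for ~:
  round 0: {{0,1,2,3,4,5,6,7}}
  round 1: {{0,3},{1},{2},{4},{5,6},{7}}
  round 2: {{0},{1},{2},{3},{4},{5},{6},{7}}
Fixed point at round 3; 8 class(es).
class of 2: {2}; class of 4: {4}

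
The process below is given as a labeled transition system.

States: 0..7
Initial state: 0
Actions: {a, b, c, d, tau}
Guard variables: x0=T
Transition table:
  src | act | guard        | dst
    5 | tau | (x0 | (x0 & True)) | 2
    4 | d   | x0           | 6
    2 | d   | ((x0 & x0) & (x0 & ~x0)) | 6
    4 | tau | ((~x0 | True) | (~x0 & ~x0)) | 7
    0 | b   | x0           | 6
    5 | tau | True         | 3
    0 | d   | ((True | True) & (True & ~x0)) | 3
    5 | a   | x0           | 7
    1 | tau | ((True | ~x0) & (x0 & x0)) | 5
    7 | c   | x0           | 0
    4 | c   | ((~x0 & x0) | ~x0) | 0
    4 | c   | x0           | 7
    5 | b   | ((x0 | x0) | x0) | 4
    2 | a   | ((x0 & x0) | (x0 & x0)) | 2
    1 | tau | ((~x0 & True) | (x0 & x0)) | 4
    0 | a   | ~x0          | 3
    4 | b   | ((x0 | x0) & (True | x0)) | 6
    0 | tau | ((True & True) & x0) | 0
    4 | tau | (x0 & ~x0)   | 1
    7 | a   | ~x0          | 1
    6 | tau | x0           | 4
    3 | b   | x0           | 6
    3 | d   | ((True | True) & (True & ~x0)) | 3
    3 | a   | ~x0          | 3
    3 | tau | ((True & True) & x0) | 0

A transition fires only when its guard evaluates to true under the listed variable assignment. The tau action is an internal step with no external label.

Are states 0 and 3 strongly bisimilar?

Answer: BISIMILAR

Analysis:
Refine partition for ~:
  P[0] = {{0,1,2,3,4,5,6,7}}
  P[1] = {{0,3},{1,6},{2},{4},{5},{7}}
  P[2] = {{0,3},{1},{2},{4},{5},{6},{7}}
stable after 3 split(s): 7 block(s)
0∈{0,3}, 3∈{0,3}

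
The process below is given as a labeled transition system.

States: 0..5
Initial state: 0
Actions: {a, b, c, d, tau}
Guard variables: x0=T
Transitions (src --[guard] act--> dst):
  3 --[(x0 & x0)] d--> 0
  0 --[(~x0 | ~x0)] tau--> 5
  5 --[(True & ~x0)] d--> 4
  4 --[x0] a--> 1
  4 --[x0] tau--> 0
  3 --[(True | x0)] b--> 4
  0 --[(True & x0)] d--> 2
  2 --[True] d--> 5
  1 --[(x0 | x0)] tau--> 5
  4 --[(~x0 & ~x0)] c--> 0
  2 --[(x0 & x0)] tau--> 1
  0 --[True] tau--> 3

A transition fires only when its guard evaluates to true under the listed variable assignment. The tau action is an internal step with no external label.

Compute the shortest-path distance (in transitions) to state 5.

Breadth-first toward 5:
  Layer 0: {0}
  Layer 1: {2,3}
  Layer 2: {1,4,5}
5 enters at depth 2; path d·d

Answer: 2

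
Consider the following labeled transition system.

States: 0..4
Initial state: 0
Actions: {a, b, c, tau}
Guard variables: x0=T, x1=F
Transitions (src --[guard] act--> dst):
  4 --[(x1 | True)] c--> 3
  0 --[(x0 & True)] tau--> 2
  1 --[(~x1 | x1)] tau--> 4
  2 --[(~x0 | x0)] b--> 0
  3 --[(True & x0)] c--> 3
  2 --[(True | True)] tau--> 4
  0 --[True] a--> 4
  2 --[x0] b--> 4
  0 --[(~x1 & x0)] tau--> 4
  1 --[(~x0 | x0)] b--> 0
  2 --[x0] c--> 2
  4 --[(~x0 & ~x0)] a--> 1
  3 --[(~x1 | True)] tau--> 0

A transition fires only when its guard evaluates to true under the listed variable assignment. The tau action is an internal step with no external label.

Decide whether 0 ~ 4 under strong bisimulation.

Refine partition for ~:
  P[0] = {{0,1,2,3,4}}
  P[1] = {{0},{1},{2},{3},{4}}
stable after 2 split(s): 5 block(s)
0∈{0}, 4∈{4}

Answer: NOT BISIMILAR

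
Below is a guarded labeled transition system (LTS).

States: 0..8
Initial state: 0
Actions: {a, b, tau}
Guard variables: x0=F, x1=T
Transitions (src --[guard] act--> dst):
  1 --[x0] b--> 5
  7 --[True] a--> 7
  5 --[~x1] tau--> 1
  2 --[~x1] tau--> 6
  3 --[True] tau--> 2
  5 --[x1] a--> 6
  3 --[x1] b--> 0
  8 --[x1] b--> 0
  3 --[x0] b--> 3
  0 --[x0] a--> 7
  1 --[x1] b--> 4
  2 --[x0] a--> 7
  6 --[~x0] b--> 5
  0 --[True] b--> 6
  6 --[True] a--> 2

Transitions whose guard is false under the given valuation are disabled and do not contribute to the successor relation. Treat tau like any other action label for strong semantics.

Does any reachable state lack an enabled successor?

Answer: DEADLOCK at state 2

Analysis:
Reachable = {0,2,5,6}
  0: b→6  [deg 1]
  2: ∅  [deadlock]
  5: a→6  [deg 1]
  6: a→2  b→5  [deg 2]
trace reaching 2: b·a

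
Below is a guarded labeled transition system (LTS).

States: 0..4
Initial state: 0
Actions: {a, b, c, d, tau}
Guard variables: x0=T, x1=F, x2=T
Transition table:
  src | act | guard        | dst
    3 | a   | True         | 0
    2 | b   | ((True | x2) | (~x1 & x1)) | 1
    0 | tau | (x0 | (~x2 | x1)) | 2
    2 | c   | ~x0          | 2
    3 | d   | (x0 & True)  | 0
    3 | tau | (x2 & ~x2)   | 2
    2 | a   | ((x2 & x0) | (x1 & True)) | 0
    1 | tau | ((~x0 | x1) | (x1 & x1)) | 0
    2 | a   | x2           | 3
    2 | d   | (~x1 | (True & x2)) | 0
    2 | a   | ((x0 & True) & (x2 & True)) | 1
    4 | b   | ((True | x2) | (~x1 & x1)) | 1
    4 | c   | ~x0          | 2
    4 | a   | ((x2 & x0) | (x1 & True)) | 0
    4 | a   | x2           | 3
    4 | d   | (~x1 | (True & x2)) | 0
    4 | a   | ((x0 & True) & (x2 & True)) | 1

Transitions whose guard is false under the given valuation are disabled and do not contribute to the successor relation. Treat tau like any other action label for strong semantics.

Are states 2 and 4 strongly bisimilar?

Compute ~ classes (split until stable):
  round 0: {{0,1,2,3,4}}
  round 1: {{0},{1},{2,4},{3}}
stable after 2 split(s): 4 block(s)
[2]={2,4}  [4]={2,4}

Answer: BISIMILAR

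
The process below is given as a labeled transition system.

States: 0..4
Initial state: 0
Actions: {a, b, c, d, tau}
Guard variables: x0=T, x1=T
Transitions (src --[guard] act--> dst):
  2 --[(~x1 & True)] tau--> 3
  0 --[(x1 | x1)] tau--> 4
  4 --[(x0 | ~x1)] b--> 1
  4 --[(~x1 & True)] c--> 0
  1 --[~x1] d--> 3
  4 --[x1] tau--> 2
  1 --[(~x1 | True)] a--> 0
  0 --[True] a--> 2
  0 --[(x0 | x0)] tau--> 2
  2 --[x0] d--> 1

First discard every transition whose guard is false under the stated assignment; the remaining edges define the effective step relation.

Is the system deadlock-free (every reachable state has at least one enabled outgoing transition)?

Answer: DEADLOCK-FREE

Trace:
Reach set: {0,1,2,4}
  0: a→2  tau→2  tau→4  [3 exit(s)]
  1: a→0  [1 exit(s)]
  2: d→1  [1 exit(s)]
  4: b→1  tau→2  [2 exit(s)]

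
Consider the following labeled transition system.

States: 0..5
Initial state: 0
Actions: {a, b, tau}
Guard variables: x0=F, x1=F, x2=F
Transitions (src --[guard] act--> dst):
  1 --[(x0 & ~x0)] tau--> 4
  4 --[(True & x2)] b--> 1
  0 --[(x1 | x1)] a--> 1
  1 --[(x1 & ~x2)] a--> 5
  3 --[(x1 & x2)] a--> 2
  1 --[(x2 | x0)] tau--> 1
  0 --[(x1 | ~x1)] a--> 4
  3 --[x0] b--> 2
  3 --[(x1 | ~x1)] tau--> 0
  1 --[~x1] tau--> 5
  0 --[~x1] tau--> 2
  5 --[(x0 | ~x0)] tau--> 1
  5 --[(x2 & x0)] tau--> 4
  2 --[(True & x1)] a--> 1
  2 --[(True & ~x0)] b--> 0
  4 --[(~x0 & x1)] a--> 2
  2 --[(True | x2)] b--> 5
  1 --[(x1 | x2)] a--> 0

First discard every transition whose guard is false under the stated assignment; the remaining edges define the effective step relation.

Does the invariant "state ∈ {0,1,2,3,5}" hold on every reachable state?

Answer: INVARIANT VIOLATED at state 4

Working:
Allowed set {0,1,2,3,5}
Reach set: {0,1,2,4,5}
  0: ✓
  1: ✓
  2: ✓
  4: outside
  5: ✓
reach 4 via a — violates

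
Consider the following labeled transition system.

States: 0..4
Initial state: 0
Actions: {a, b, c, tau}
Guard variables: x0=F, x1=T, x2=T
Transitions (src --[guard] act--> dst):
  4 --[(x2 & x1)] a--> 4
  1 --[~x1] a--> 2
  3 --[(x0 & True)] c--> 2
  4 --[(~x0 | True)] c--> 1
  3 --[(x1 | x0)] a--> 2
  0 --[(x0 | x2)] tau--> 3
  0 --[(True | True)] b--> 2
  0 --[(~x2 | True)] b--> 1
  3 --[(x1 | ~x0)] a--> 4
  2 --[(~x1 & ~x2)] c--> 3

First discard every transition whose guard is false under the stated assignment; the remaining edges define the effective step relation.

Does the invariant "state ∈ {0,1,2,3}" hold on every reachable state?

Safe = {0,1,2,3}
Reach set: {0,1,2,3,4}
  0: ok
  1: ok
  2: ok
  3: ok
  4: outside
reach 4 via tau·a — violates

Answer: INVARIANT VIOLATED at state 4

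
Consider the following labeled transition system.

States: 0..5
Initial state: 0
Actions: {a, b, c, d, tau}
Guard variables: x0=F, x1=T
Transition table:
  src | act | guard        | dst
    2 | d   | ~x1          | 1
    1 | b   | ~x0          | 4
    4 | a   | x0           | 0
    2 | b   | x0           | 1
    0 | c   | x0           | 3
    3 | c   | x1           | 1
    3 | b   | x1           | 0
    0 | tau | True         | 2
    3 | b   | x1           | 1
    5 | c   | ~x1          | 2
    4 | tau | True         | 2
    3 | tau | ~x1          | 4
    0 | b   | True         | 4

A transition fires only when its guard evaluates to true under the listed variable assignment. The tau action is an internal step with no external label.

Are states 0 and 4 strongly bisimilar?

Bisimulation quotient by refinement:
  P[0] = {{0,1,2,3,4,5}}
  P[1] = {{0},{1},{2,5},{3},{4}}
Fixed point at round 2; 5 class(es).
class of 0: {0}; class of 4: {4}

Answer: NOT BISIMILAR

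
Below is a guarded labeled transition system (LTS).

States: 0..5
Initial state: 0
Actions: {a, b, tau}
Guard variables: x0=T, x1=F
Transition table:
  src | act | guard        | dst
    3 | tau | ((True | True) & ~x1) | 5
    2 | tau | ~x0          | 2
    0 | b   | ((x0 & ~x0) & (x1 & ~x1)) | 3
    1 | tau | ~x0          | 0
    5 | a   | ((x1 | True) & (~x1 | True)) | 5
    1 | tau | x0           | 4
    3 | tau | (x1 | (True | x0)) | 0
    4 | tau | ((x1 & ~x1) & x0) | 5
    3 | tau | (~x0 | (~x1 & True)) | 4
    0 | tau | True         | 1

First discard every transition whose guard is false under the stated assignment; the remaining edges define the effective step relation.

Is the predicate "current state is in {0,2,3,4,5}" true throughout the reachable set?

Inv-set: {0,2,3,4,5}
R = {0,1,4}
  0: safe
  1: VIOLATES
  4: safe
counterexample path to 1: tau

Answer: INVARIANT VIOLATED at state 1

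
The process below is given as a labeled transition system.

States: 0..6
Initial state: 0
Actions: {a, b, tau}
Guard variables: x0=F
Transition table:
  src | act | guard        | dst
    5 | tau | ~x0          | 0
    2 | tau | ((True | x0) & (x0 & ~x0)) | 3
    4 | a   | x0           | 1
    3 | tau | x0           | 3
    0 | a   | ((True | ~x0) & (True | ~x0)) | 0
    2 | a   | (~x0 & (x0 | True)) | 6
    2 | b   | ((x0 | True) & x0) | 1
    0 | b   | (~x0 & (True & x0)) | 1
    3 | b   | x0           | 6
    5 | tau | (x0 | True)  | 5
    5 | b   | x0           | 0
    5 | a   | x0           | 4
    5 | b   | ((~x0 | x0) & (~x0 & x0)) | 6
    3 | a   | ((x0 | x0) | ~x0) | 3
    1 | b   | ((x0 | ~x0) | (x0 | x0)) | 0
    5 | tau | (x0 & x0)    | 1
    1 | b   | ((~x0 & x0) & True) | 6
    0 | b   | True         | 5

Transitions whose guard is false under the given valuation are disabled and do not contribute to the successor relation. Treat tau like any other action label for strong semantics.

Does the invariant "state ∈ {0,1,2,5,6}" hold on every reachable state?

Safe = {0,1,2,5,6}
Reachable = {0,5}
  0: ok
  5: ok

Answer: INVARIANT HOLDS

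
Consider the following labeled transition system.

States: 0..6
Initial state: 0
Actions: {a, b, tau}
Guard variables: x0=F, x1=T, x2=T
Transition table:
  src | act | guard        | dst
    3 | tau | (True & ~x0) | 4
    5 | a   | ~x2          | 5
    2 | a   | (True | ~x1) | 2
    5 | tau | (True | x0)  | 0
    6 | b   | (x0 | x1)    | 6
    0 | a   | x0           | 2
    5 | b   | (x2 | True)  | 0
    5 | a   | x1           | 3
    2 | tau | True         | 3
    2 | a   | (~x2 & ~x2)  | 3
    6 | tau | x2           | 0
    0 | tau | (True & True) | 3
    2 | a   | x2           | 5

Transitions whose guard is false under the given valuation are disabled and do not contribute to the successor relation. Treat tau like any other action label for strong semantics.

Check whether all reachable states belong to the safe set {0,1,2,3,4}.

Answer: INVARIANT HOLDS

Working:
Allowed set {0,1,2,3,4}
R = {0,3,4}
  0: ok
  3: ok
  4: ok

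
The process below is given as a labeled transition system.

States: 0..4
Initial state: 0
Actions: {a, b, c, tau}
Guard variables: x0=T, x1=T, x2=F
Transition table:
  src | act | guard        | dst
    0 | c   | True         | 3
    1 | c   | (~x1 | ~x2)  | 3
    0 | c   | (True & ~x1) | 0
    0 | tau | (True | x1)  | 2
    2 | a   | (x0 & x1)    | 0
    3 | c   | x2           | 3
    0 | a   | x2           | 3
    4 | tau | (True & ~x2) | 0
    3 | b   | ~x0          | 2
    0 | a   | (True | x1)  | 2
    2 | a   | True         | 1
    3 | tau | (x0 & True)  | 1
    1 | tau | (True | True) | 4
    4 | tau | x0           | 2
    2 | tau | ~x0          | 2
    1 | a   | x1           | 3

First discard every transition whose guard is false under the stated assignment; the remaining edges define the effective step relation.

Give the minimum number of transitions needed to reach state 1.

Answer: 2

Analysis:
BFS to 1:
  L0 = {0}
  L1 = {2,3}
  L2 = {1}
first hit 1 at d=2 via a·a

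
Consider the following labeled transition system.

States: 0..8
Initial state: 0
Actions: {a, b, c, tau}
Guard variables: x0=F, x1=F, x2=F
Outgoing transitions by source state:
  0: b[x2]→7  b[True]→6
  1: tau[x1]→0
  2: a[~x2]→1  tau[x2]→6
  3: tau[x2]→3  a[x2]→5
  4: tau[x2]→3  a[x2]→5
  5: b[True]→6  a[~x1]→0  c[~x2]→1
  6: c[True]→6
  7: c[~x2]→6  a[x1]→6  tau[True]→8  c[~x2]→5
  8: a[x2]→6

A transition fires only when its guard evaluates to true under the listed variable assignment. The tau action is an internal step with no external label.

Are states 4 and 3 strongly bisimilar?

Compute ~ classes (split until stable):
  round 0: {{0,1,2,3,4,5,6,7,8}}
  round 1: {{0},{1,3,4,8},{2},{5},{6},{7}}
stable after 2 split(s): 6 block(s)
[4]={1,3,4,8}  [3]={1,3,4,8}

Answer: BISIMILAR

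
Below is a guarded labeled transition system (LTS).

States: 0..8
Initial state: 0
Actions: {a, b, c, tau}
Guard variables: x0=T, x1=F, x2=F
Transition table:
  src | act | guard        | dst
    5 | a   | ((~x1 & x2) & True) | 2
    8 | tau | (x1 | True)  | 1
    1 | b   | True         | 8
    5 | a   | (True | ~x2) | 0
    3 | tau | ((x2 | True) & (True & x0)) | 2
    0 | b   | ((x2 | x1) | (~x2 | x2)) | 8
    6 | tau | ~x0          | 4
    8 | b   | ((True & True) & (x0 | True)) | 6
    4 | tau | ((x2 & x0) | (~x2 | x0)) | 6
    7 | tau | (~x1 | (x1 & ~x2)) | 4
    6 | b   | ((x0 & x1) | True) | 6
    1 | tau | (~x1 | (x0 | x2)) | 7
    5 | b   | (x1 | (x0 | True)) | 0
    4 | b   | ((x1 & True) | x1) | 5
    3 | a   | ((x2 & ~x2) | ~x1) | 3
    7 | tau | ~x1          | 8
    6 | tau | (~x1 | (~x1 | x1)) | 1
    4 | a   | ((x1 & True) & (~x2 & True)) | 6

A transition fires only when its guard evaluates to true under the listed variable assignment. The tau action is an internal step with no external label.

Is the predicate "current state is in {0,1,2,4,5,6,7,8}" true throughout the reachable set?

Answer: INVARIANT HOLDS

Analysis:
Safe = {0,1,2,4,5,6,7,8}
R = {0,1,4,6,7,8}
  0: ✓
  1: ✓
  4: ✓
  6: ✓
  7: ✓
  8: ✓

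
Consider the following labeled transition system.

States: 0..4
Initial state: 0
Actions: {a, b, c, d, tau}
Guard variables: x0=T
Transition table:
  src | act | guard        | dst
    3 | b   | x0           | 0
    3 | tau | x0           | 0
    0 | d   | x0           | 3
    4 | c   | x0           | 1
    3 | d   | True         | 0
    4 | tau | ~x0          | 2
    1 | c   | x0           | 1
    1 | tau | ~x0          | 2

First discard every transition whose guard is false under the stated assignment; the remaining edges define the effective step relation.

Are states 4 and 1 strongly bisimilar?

Answer: BISIMILAR

Analysis:
Refine partition for ~:
  P[0] = {{0,1,2,3,4}}
  P[1] = {{0},{1,4},{2},{3}}
stable after 2 split(s): 4 block(s)
class of 4: {1,4}; class of 1: {1,4}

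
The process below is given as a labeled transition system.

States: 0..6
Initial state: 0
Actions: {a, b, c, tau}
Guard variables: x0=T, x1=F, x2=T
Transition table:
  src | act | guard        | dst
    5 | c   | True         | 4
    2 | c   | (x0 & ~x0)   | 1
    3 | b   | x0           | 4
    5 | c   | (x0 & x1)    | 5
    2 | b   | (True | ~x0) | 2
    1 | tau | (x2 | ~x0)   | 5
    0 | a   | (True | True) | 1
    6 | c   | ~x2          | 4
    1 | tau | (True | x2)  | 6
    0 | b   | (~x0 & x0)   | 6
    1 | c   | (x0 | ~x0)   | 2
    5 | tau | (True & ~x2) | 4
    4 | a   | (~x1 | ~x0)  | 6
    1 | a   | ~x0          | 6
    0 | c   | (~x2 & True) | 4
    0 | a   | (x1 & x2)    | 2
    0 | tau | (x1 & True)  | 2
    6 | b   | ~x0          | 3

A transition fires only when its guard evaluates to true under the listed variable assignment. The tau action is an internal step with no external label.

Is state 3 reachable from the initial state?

Guard filter leaves 8 enabled edge(s).
depth 0: {0}
depth 1: {1}  cumulative {0,1}
depth 2: {2,5,6}  cumulative {0,1,2,5,6}
depth 3: {4}  cumulative {0,1,2,4,5,6}
R = {0,1,2,4,5,6}

Answer: UNREACHABLE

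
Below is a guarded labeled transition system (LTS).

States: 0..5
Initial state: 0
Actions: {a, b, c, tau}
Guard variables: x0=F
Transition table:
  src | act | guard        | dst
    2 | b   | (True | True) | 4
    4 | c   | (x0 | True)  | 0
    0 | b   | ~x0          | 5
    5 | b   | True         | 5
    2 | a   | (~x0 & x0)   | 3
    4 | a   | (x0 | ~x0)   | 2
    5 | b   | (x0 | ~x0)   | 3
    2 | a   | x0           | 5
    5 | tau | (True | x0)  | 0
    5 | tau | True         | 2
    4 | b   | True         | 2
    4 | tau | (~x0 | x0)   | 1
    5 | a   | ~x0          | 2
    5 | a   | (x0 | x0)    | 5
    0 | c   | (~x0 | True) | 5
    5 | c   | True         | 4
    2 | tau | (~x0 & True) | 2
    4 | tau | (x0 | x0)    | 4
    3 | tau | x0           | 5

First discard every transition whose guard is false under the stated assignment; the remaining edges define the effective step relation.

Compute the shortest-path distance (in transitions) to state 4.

Layered search for 4:
  L0 = {0}
  L1 = {5}
  L2 = {2,3,4}
first hit 4 at d=2 via b·c

Answer: 2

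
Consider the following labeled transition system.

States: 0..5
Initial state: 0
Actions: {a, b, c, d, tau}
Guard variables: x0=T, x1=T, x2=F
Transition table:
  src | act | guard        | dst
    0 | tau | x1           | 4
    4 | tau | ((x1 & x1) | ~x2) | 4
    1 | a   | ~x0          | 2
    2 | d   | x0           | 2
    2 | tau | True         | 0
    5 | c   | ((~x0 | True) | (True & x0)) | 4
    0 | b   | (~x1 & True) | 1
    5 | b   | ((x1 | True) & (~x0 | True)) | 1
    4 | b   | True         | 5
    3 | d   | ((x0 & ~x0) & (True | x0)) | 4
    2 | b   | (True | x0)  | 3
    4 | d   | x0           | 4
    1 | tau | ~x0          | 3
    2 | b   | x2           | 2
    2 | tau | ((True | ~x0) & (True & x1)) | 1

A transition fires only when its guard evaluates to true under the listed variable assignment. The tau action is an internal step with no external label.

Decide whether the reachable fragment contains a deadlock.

Answer: DEADLOCK at state 1

Analysis:
Reach set: {0,1,4,5}
  0: tau→4  [deg 1]
  1: ∅  [deadlock]
  4: b→5  d→4  tau→4  [deg 3]
  5: b→1  c→4  [deg 2]
Path to 1: tau·b·b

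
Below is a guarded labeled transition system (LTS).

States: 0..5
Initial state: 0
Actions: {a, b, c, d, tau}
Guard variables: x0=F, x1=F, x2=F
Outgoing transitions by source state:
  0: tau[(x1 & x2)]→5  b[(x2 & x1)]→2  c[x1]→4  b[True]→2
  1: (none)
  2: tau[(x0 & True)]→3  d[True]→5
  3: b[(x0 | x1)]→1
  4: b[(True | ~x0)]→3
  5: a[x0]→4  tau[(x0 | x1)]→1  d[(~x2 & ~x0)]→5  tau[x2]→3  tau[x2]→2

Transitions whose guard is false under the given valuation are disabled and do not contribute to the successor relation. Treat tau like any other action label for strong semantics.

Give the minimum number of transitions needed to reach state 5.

BFS to 5:
  L0 = {0}
  L1 = {2}
  L2 = {5}
first hit 5 at d=2 via b·d

Answer: 2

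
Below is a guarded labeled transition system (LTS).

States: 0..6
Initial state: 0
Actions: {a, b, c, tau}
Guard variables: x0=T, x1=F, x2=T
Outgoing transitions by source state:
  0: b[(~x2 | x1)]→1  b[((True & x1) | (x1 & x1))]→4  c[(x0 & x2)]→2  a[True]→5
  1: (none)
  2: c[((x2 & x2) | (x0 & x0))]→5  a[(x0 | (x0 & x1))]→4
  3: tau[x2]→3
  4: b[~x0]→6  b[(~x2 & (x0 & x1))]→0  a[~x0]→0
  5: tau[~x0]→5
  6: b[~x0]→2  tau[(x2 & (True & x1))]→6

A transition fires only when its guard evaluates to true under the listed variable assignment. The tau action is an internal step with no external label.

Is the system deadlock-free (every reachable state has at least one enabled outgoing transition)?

Reachable = {0,2,4,5}
  0: a→5  c→2  [2 out]
  2: a→4  c→5  [2 out]
  4: ∅  [deadlock]
  5: ∅  [deadlock]
Path to 4: c·a

Answer: DEADLOCK at state 4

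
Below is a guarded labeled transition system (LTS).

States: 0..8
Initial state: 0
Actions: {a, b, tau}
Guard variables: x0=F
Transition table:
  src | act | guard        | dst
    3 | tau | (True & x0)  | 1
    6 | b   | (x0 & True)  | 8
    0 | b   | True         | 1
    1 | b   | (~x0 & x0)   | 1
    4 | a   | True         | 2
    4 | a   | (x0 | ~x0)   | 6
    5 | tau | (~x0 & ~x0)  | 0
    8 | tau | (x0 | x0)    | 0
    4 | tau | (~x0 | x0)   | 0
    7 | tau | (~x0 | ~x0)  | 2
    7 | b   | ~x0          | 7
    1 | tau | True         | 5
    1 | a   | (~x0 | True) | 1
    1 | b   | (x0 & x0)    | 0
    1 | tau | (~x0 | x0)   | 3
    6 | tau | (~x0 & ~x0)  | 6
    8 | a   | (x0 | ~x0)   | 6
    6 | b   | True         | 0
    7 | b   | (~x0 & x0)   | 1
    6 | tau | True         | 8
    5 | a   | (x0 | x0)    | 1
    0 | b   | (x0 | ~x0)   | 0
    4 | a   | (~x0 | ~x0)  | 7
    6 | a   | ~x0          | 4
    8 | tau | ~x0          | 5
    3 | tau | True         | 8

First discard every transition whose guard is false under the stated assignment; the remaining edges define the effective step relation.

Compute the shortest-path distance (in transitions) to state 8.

Layered search for 8:
  Layer 0: {0}
  Layer 1: {1}
  Layer 2: {3,5}
  Layer 3: {8}
first hit 8 at d=3 via b·tau·tau

Answer: 3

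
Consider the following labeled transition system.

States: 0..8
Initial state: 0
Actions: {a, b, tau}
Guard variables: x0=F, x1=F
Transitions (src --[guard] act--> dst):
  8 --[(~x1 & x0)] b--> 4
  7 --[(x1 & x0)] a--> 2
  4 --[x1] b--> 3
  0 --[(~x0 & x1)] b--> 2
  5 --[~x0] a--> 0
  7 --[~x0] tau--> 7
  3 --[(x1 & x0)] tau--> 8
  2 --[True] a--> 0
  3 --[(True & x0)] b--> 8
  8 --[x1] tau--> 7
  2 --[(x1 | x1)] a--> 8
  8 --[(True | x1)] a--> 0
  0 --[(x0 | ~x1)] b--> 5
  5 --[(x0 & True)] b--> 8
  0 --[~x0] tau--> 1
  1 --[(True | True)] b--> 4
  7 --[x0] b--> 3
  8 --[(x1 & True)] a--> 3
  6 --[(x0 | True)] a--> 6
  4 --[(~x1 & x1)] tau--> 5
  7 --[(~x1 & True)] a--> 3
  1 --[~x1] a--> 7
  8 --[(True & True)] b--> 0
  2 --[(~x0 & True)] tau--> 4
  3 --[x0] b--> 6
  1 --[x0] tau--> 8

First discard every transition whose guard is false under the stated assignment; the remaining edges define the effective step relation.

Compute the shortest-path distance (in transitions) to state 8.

Answer: UNREACHABLE

Analysis:
Layered search for 8:
  Layer 0: {0}
  Layer 1: {1,5}
  Layer 2: {4,7}
  Layer 3: {3}
8 never appears.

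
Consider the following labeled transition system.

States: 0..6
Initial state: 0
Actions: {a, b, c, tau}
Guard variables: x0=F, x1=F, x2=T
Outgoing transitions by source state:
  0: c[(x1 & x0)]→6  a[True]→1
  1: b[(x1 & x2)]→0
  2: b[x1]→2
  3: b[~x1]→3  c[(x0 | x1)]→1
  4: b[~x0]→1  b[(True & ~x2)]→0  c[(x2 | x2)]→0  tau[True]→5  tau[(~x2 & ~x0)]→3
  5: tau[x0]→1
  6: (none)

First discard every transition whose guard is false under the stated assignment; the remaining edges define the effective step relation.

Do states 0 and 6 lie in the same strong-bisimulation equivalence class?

Bisimulation quotient by refinement:
  π0 = {{0,1,2,3,4,5,6}}
  π1 = {{0},{1,2,5,6},{3},{4}}
stable after 2 split(s): 4 block(s)
class of 0: {0}; class of 6: {1,2,5,6}

Answer: NOT BISIMILAR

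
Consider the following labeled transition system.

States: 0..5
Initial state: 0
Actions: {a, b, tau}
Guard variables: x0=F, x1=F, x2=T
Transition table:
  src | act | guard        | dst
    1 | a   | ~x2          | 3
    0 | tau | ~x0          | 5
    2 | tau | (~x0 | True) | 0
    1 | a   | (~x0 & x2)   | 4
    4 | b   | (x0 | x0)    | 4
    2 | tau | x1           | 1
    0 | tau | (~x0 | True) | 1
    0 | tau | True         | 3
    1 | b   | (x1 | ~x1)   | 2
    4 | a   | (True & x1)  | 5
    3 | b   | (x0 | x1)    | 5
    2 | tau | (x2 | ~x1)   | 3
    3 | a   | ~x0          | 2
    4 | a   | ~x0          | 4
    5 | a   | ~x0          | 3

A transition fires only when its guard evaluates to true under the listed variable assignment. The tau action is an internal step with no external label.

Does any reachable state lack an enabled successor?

Answer: DEADLOCK-FREE

Trace:
R = {0,1,2,3,4,5}
  0: tau→1  tau→3  tau→5  [deg 3]
  1: a→4  b→2  [deg 2]
  2: tau→0  tau→3  [deg 2]
  3: a→2  [deg 1]
  4: a→4  [deg 1]
  5: a→3  [deg 1]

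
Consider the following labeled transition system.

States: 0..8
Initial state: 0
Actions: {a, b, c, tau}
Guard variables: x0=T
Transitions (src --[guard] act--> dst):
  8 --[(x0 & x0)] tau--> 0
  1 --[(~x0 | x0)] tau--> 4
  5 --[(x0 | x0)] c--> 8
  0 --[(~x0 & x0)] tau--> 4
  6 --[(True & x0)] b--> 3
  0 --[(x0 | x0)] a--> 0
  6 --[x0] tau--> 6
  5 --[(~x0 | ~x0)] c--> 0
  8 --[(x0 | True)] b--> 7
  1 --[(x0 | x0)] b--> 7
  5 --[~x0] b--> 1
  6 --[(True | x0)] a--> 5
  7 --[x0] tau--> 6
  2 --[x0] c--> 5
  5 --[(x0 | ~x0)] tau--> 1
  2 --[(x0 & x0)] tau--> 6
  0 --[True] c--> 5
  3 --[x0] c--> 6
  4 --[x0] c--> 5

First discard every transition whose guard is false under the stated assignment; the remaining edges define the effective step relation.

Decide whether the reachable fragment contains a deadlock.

R = {0,1,3,4,5,6,7,8}
  0: a→0  c→5  [2 exit(s)]
  1: b→7  tau→4  [2 exit(s)]
  3: c→6  [1 exit(s)]
  4: c→5  [1 exit(s)]
  5: c→8  tau→1  [2 exit(s)]
  6: a→5  b→3  tau→6  [3 exit(s)]
  7: tau→6  [1 exit(s)]
  8: b→7  tau→0  [2 exit(s)]

Answer: DEADLOCK-FREE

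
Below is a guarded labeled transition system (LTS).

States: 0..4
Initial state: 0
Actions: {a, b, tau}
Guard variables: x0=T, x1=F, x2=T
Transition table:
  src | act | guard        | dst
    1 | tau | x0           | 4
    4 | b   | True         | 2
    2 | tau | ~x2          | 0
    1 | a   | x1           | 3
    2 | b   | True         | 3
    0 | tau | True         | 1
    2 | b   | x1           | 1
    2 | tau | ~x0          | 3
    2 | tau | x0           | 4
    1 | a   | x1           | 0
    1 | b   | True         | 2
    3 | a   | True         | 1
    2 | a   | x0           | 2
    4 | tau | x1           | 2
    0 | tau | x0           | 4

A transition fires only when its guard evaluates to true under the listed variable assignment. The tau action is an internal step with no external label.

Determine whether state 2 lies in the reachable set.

After dropping false guards: 9 live edges.
depth 0: {0}
depth 1: {1,4}  cumulative {0,1,4}
depth 2: {2}  cumulative {0,1,2,4}
depth 3: {3}  cumulative {0,1,2,3,4}
R = {0,1,2,3,4}
trace reaching 2: tau·b

Answer: REACHABLE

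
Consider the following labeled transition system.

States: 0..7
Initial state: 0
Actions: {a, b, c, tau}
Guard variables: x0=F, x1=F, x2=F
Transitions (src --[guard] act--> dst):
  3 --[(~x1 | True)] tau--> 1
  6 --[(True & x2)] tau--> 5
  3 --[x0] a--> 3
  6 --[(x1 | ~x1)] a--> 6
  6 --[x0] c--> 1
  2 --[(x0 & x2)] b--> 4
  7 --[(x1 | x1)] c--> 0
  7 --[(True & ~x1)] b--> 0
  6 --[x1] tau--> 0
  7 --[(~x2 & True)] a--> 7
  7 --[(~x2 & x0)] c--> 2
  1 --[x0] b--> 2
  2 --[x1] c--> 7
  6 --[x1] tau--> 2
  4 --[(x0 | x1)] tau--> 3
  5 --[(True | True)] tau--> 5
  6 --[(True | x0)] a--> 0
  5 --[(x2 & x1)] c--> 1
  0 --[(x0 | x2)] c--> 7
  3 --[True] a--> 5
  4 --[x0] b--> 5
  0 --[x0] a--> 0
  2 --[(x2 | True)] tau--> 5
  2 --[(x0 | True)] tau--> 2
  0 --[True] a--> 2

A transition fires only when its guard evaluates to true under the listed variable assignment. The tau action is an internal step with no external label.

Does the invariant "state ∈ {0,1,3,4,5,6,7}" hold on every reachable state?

Answer: INVARIANT VIOLATED at state 2

Working:
Allowed set {0,1,3,4,5,6,7}
R = {0,2,5}
  0: ok
  2: outside
  5: ok
witness against invariant: a → 2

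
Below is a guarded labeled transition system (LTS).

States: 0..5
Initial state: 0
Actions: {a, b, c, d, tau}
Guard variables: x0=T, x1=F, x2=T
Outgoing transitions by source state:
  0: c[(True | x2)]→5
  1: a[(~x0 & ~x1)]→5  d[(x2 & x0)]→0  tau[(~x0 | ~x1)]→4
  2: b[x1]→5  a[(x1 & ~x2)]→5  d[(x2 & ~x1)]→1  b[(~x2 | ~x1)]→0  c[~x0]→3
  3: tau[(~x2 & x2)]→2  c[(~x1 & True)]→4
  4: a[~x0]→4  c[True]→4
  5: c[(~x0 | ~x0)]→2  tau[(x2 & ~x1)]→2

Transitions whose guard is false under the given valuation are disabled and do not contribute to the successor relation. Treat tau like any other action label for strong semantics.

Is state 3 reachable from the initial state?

Answer: UNREACHABLE

Analysis:
8 transition(s) survive guard evaluation.
depth 0: {0}
depth 1: {5}  now seen {0,5}
depth 2: {2}  now seen {0,2,5}
depth 3: {1}  now seen {0,1,2,5}
depth 4: {4}  now seen {0,1,2,4,5}
R = {0,1,2,4,5}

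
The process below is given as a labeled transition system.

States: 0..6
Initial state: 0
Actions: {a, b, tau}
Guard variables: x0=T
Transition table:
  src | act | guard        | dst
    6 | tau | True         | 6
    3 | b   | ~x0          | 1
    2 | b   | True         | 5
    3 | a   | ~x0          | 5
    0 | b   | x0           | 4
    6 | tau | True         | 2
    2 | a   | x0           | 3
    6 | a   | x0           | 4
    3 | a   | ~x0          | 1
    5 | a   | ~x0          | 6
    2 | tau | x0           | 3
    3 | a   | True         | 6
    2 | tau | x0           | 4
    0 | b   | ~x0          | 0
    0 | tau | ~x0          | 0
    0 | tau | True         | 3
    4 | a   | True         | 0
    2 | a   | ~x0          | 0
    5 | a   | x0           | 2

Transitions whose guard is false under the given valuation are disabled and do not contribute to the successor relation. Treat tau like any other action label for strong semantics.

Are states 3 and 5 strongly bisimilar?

Answer: NOT BISIMILAR

Trace:
Bisimulation quotient by refinement:
  round 0: {{0,1,2,3,4,5,6}}
  round 1: {{0},{1},{2},{3,4,5},{6}}
  round 2: {{0},{1},{2},{3},{4},{5},{6}}
stable after 3 split(s): 7 block(s)
class of 3: {3}; class of 5: {5}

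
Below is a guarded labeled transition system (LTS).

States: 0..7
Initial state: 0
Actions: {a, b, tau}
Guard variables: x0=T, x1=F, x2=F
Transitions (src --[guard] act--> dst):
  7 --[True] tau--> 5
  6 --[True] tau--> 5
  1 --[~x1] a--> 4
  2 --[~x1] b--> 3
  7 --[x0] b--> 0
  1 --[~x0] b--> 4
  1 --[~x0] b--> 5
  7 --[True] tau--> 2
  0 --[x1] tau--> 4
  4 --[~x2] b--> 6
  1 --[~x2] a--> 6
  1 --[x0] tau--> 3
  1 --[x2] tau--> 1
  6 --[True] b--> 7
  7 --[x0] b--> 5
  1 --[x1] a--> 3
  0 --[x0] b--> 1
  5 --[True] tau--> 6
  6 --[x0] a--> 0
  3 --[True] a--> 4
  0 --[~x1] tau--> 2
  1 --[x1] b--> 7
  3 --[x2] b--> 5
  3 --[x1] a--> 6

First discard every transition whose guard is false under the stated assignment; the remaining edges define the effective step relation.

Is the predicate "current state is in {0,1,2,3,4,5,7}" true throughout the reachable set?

Safe = {0,1,2,3,4,5,7}
R = {0,1,2,3,4,5,6,7}
  0: safe
  1: safe
  2: safe
  3: safe
  4: safe
  5: safe
  6: ✗ unsafe
  7: safe
counterexample path to 6: b·a

Answer: INVARIANT VIOLATED at state 6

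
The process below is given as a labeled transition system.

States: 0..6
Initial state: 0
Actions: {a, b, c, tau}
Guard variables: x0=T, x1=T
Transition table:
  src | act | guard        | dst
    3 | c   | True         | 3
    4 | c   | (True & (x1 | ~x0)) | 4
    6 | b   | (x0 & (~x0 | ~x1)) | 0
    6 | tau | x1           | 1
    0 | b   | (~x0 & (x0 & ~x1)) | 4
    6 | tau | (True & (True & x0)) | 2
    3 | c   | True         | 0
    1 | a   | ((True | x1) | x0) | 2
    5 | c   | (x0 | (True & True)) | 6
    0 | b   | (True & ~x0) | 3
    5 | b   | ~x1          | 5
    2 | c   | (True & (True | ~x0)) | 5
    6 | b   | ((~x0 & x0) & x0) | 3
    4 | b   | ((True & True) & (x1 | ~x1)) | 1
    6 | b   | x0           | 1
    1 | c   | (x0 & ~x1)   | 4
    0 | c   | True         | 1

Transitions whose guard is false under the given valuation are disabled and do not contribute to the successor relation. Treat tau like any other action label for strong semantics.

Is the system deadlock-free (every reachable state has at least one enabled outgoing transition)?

Answer: DEADLOCK-FREE

Working:
R = {0,1,2,5,6}
  0: c→1  [deg 1]
  1: a→2  [deg 1]
  2: c→5  [deg 1]
  5: c→6  [deg 1]
  6: b→1  tau→1  tau→2  [deg 3]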